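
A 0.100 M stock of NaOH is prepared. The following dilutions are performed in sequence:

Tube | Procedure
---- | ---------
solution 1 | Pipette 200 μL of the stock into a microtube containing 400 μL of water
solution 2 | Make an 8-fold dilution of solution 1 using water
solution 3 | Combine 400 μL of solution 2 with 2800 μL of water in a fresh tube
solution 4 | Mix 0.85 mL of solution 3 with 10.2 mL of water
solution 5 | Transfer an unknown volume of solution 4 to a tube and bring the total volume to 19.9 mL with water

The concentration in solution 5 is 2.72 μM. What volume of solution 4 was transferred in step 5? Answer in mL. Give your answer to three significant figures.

Step 1: 200 μL + 400 μL = 600 μL total → factor 600/200 = 3
Step 2: 8-fold → factor 8
Step 3: 400 μL + 2800 μL = 3200 μL total → factor 3200/400 = 8
Step 4: 0.85 mL + 10.2 mL = 11.05 mL total → factor 11.05/0.85 = 13
Step 5: v brought to 19.9 mL → factor = 19.9 mL/v
Product of known-step factors = 2496
Overall factor = 0.100 M / (2.72 μM) = 36765
Step-5 factor = 36765 / 2496 = 14.729
v = 19.9 mL / 14.729 = 1.35 mL

1.35 mL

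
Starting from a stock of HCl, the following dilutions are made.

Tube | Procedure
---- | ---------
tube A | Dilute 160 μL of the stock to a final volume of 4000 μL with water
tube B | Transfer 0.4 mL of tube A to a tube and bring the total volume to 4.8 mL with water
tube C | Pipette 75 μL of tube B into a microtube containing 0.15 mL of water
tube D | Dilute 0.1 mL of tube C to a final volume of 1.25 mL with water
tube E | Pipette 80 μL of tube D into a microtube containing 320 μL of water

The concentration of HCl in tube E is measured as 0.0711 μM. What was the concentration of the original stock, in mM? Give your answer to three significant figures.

4.00 mM

Step 1: 160 μL brought to 4000 μL → factor 4000/160 = 25
Step 2: 0.4 mL brought to 4.8 mL → factor 4.8/0.4 = 12
Step 3: 75 μL + 0.15 mL = 225 μL total → factor 225/75 = 3
Step 4: 0.1 mL brought to 1.25 mL → factor 1.25/0.1 = 12.5
Step 5: 80 μL + 320 μL = 400 μL total → factor 400/80 = 5
Overall dilution factor = 25 × 12 × 3 × 12.5 × 5 = 56250
Stock = 0.0711 μM × 56250 = 3999 μM = 4.00 mM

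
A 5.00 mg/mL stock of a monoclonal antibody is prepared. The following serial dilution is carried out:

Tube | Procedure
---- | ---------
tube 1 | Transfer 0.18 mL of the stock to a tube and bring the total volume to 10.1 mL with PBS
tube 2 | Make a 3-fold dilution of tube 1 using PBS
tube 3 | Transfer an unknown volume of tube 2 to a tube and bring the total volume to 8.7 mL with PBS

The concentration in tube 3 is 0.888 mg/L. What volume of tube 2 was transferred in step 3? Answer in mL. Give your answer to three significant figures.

0.260 mL

Step 1: 0.18 mL brought to 10.1 mL → factor 10.1/0.18 = 56.111
Step 2: 3-fold → factor 3
Step 3: v brought to 8.7 mL → factor = 8.7 mL/v
Product of known-step factors = 168.33
Overall factor = 5.00 mg/mL / (0.888 mg/L) = 5630.6
Step-3 factor = 5630.6 / 168.33 = 33.449
v = 8.7 mL / 33.449 = 0.260 mL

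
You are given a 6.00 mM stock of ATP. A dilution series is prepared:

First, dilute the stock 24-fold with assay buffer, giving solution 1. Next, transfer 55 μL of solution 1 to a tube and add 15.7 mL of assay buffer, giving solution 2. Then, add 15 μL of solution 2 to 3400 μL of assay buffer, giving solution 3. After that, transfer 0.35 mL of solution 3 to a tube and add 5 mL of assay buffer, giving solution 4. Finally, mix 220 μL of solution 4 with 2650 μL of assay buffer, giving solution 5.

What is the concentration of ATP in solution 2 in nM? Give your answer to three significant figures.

873 nM

Step 1: 24-fold → factor 24
Step 2: 55 μL + 15.7 mL = 15755 μL total → factor 15755/55 = 286.45
Dilution factor through solution 2 = 24 × 286.45 = 6874.9
[solution 2] = 6.00 mM / 6874.9 = 0.0008727 mM = 873 nM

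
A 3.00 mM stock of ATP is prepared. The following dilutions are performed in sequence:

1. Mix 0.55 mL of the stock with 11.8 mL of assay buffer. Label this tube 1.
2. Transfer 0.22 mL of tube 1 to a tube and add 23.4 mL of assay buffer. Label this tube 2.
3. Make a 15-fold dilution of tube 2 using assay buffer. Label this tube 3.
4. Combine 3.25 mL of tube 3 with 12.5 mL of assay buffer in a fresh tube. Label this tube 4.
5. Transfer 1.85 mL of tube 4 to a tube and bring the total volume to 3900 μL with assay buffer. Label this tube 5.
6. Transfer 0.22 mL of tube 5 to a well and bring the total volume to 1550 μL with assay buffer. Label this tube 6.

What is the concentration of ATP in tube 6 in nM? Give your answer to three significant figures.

Step 1: 0.55 mL + 11.8 mL = 12.35 mL total → factor 12.35/0.55 = 22.455
Step 2: 0.22 mL + 23.4 mL = 23.62 mL total → factor 23.62/0.22 = 107.36
Step 3: 15-fold → factor 15
Step 4: 3.25 mL + 12.5 mL = 15.75 mL total → factor 15.75/3.25 = 4.8462
Step 5: 1.85 mL brought to 3900 μL → factor 3.9/1.85 = 2.1081
Step 6: 0.22 mL brought to 1550 μL → factor 1.55/0.22 = 7.0455
Overall dilution factor = 22.455 × 107.36 × 15 × 4.8462 × 2.1081 × 7.0455 = 2.6029 × 10^6
Final = 3.00 mM / 2.6029 × 10^6 = 1.153 × 10^-6 mM = 1.15 nM

1.15 nM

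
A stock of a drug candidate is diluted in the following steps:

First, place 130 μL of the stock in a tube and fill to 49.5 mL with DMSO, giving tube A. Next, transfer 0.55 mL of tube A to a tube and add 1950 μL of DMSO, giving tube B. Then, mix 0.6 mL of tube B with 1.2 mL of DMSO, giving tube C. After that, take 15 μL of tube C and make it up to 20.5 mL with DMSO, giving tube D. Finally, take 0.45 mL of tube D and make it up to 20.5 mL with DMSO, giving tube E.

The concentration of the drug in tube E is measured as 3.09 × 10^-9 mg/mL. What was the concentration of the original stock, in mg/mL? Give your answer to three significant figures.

0.999 mg/mL

Step 1: 130 μL brought to 49.5 mL → factor 49500/130 = 380.77
Step 2: 0.55 mL + 1950 μL = 2.5 mL total → factor 2.5/0.55 = 4.5455
Step 3: 0.6 mL + 1.2 mL = 1.8 mL total → factor 1.8/0.6 = 3
Step 4: 15 μL brought to 20.5 mL → factor 20500/15 = 1366.7
Step 5: 0.45 mL brought to 20.5 mL → factor 20.5/0.45 = 45.556
Overall dilution factor = 380.77 × 4.5455 × 3 × 1366.7 × 45.556 = 3.2327 × 10^8
Stock = 3.09 × 10^-9 mg/mL × 3.2327 × 10^8 = 0.999 mg/mL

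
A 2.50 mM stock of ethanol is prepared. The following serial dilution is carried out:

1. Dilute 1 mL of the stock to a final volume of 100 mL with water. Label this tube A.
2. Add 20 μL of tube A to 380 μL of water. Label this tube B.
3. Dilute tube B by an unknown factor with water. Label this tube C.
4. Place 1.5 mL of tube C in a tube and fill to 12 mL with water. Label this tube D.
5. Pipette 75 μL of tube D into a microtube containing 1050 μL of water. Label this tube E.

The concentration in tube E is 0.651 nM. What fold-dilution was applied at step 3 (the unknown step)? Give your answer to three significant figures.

16.0-fold

Step 1: 1 mL brought to 100 mL → factor 100/1 = 100
Step 2: 20 μL + 380 μL = 400 μL total → factor 400/20 = 20
Step 3: unknown factor x
Step 4: 1.5 mL brought to 12 mL → factor 12/1.5 = 8
Step 5: 75 μL + 1050 μL = 1125 μL total → factor 1125/75 = 15
Product of known-step factors = 2.4 × 10^5
Overall factor = 2.50 mM / (0.651 nM) = 3.8402 × 10^6
x = 3.8402 × 10^6 / 2.4 × 10^5 = 16.0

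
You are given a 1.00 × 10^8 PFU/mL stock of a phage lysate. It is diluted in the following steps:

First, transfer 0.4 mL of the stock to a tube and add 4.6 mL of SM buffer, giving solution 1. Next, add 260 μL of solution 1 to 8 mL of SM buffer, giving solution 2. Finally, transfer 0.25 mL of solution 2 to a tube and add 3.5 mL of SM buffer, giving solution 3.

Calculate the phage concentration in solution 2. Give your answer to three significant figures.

Step 1: 0.4 mL + 4.6 mL = 5 mL total → factor 5/0.4 = 12.5
Step 2: 260 μL + 8 mL = 8260 μL total → factor 8260/260 = 31.769
Dilution factor through solution 2 = 12.5 × 31.769 = 397.12
[solution 2] = 1.00 × 10^8 PFU/mL / 397.12 = 2.52 × 10^5 PFU/mL

2.52 × 10^5 PFU/mL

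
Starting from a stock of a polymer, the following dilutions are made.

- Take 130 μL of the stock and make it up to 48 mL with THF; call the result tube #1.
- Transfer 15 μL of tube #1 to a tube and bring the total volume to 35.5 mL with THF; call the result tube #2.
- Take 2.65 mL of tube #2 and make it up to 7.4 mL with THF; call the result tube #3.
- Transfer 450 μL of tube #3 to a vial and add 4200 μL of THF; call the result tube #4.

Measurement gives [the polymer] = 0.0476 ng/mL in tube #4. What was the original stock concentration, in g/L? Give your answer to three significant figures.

1.20 g/L

Step 1: 130 μL brought to 48 mL → factor 48000/130 = 369.23
Step 2: 15 μL brought to 35.5 mL → factor 35500/15 = 2366.7
Step 3: 2.65 mL brought to 7.4 mL → factor 7.4/2.65 = 2.7925
Step 4: 450 μL + 4200 μL = 4650 μL total → factor 4650/450 = 10.333
Overall dilution factor = 369.23 × 2366.7 × 2.7925 × 10.333 = 2.5215 × 10^7
Stock = 0.0476 ng/mL × 2.5215 × 10^7 = 1.200 × 10^6 ng/mL = 1.20 g/L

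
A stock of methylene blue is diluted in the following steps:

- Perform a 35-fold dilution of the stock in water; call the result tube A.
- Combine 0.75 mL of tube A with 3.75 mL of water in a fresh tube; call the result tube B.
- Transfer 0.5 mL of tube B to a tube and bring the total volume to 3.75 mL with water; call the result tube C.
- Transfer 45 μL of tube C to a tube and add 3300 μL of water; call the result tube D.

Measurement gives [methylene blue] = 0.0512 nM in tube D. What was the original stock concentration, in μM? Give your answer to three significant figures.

5.99 μM

Step 1: 35-fold → factor 35
Step 2: 0.75 mL + 3.75 mL = 4.5 mL total → factor 4.5/0.75 = 6
Step 3: 0.5 mL brought to 3.75 mL → factor 3.75/0.5 = 7.5
Step 4: 45 μL + 3300 μL = 3345 μL total → factor 3345/45 = 74.333
Overall dilution factor = 35 × 6 × 7.5 × 74.333 = 1.1708 × 10^5
Stock = 0.0512 nM × 1.1708 × 10^5 = 5994 nM = 5.99 μM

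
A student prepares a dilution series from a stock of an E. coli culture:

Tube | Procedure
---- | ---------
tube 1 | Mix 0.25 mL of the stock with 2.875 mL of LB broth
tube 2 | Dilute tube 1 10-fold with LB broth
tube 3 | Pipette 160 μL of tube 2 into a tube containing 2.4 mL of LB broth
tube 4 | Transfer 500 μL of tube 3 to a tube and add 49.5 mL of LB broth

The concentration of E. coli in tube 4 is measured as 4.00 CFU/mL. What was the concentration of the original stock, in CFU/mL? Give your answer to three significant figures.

Step 1: 0.25 mL + 2.875 mL = 3.125 mL total → factor 3.125/0.25 = 12.5
Step 2: 10-fold → factor 10
Step 3: 160 μL + 2.4 mL = 2560 μL total → factor 2560/160 = 16
Step 4: 500 μL + 49.5 mL = 50000 μL total → factor 50000/500 = 100
Overall dilution factor = 12.5 × 10 × 16 × 100 = 2 × 10^5
Stock = 4.00 CFU/mL × 2 × 10^5 = 8.00 × 10^5 CFU/mL

8.00 × 10^5 CFU/mL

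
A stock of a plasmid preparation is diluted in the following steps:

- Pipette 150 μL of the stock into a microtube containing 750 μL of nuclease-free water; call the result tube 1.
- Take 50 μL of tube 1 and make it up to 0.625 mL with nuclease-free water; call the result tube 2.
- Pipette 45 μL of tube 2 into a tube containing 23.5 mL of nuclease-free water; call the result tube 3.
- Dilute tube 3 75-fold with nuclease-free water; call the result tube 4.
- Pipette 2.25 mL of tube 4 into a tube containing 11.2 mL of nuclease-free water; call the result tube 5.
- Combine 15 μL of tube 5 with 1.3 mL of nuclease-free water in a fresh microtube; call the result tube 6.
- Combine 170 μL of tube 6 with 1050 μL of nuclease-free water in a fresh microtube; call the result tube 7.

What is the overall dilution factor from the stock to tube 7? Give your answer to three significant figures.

Step 1: 150 μL + 750 μL = 900 μL total → factor 900/150 = 6
Step 2: 50 μL brought to 0.625 mL → factor 625/50 = 12.5
Step 3: 45 μL + 23.5 mL = 23545 μL total → factor 23545/45 = 523.22
Step 4: 75-fold → factor 75
Step 5: 2.25 mL + 11.2 mL = 13.45 mL total → factor 13.45/2.25 = 5.9778
Step 6: 15 μL + 1.3 mL = 1315 μL total → factor 1315/15 = 87.667
Step 7: 170 μL + 1050 μL = 1220 μL total → factor 1220/170 = 7.1765
Overall dilution factor = 6 × 12.5 × 523.22 × 75 × 5.9778 × 87.667 × 7.1765 = 1.1069 × 10^10

1.11 × 10^10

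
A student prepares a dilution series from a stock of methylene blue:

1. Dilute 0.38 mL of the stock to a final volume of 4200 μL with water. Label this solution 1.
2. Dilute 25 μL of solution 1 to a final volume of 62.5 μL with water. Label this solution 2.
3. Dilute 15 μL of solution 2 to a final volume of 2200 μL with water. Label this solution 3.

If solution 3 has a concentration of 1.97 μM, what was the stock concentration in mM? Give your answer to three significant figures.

Step 1: 0.38 mL brought to 4200 μL → factor 4.2/0.38 = 11.053
Step 2: 25 μL brought to 62.5 μL → factor 62.5/25 = 2.5
Step 3: 15 μL brought to 2200 μL → factor 2200/15 = 146.67
Overall dilution factor = 11.053 × 2.5 × 146.67 = 4052.6
Stock = 1.97 μM × 4052.6 = 7984 μM = 7.98 mM

7.98 mM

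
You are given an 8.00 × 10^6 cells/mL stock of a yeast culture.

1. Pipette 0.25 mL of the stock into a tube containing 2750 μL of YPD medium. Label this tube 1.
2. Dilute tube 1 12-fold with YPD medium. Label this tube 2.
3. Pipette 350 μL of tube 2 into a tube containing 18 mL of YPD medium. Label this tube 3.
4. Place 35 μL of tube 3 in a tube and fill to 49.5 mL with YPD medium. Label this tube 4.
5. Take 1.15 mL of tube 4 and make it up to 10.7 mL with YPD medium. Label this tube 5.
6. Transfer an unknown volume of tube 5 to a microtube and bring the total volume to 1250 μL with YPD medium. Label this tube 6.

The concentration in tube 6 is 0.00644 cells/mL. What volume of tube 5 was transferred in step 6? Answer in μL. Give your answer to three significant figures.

100 μL

Step 1: 0.25 mL + 2750 μL = 3 mL total → factor 3/0.25 = 12
Step 2: 12-fold → factor 12
Step 3: 350 μL + 18 mL = 18350 μL total → factor 18350/350 = 52.429
Step 4: 35 μL brought to 49.5 mL → factor 49500/35 = 1414.3
Step 5: 1.15 mL brought to 10.7 mL → factor 10.7/1.15 = 9.3043
Step 6: v brought to 1250 μL → factor = 1250 μL/v
Product of known-step factors = 9.9347 × 10^7
Overall factor = 8.00 × 10^6 cells/mL / (0.00644 cells/mL) = 1.2422 × 10^9
Step-6 factor = 1.2422 × 10^9 / 9.9347 × 10^7 = 12.504
v = 1250 μL / 12.504 = 100 μL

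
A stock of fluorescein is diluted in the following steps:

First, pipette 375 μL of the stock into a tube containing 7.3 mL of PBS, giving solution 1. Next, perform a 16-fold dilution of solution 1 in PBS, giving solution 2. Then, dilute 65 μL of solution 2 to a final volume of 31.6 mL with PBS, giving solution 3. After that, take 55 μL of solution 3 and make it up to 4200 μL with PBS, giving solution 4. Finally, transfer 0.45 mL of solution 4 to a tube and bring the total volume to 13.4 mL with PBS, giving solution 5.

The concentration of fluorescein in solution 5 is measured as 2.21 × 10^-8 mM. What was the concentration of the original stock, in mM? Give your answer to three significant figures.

8.00 mM

Step 1: 375 μL + 7.3 mL = 7675 μL total → factor 7675/375 = 20.467
Step 2: 16-fold → factor 16
Step 3: 65 μL brought to 31.6 mL → factor 31600/65 = 486.15
Step 4: 55 μL brought to 4200 μL → factor 4200/55 = 76.364
Step 5: 0.45 mL brought to 13.4 mL → factor 13.4/0.45 = 29.778
Overall dilution factor = 20.467 × 16 × 486.15 × 76.364 × 29.778 = 3.6201 × 10^8
Stock = 2.21 × 10^-8 mM × 3.6201 × 10^8 = 8.00 mM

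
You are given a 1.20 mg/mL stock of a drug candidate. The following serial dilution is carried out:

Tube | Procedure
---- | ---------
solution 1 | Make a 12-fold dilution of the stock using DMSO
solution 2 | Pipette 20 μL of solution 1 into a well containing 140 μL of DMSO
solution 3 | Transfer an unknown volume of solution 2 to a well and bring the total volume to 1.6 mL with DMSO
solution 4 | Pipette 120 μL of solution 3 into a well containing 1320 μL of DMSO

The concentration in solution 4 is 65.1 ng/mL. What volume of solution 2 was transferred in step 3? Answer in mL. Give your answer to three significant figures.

Step 1: 12-fold → factor 12
Step 2: 20 μL + 140 μL = 160 μL total → factor 160/20 = 8
Step 3: v brought to 1.6 mL → factor = 1.6 mL/v
Step 4: 120 μL + 1320 μL = 1440 μL total → factor 1440/120 = 12
Product of known-step factors = 1152
Overall factor = 1.20 mg/mL / (65.1 ng/mL) = 18433
Step-3 factor = 18433 / 1152 = 16.001
v = 1.6 mL / 16.001 = 0.100 mL

0.100 mL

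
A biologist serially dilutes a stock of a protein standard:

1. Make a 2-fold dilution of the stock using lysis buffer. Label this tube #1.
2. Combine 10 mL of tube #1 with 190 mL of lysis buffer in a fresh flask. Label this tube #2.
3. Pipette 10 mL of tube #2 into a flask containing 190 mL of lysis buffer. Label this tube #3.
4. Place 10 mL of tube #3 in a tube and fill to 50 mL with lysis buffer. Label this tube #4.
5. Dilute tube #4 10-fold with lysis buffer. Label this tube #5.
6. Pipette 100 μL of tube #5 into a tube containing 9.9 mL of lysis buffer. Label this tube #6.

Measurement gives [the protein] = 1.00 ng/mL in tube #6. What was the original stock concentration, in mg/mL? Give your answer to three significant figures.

Step 1: 2-fold → factor 2
Step 2: 10 mL + 190 mL = 200 mL total → factor 200/10 = 20
Step 3: 10 mL + 190 mL = 200 mL total → factor 200/10 = 20
Step 4: 10 mL brought to 50 mL → factor 50/10 = 5
Step 5: 10-fold → factor 10
Step 6: 100 μL + 9.9 mL = 10000 μL total → factor 10000/100 = 100
Overall dilution factor = 2 × 20 × 20 × 5 × 10 × 100 = 4 × 10^6
Stock = 1.00 ng/mL × 4 × 10^6 = 4.000 × 10^6 ng/mL = 4.00 mg/mL

4.00 mg/mL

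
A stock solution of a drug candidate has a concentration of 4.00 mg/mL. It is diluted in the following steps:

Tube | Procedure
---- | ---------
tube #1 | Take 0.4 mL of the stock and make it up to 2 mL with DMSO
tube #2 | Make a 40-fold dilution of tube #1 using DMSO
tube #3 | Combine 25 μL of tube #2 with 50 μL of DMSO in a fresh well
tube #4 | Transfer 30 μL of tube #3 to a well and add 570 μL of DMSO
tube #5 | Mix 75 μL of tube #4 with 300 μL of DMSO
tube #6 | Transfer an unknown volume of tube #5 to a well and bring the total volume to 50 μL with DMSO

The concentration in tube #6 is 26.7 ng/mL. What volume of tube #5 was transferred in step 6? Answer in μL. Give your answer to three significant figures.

Step 1: 0.4 mL brought to 2 mL → factor 2/0.4 = 5
Step 2: 40-fold → factor 40
Step 3: 25 μL + 50 μL = 75 μL total → factor 75/25 = 3
Step 4: 30 μL + 570 μL = 600 μL total → factor 600/30 = 20
Step 5: 75 μL + 300 μL = 375 μL total → factor 375/75 = 5
Step 6: v brought to 50 μL → factor = 50 μL/v
Product of known-step factors = 60000
Overall factor = 4.00 mg/mL / (26.7 ng/mL) = 1.4981 × 10^5
Step-6 factor = 1.4981 × 10^5 / 60000 = 2.4969
v = 50 μL / 2.4969 = 20.0 μL

20.0 μL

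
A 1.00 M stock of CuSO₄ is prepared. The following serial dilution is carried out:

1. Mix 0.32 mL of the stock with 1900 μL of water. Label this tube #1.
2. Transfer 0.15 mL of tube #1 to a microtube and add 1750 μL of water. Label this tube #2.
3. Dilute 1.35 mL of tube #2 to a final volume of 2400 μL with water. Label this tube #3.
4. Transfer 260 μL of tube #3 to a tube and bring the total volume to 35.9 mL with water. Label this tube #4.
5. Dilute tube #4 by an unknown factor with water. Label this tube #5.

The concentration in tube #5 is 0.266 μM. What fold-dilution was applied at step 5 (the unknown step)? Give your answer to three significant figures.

Step 1: 0.32 mL + 1900 μL = 2.22 mL total → factor 2.22/0.32 = 6.9375
Step 2: 0.15 mL + 1750 μL = 1.9 mL total → factor 1.9/0.15 = 12.667
Step 3: 1.35 mL brought to 2400 μL → factor 2.4/1.35 = 1.7778
Step 4: 260 μL brought to 35.9 mL → factor 35900/260 = 138.08
Step 5: unknown factor x
Product of known-step factors = 21571
Overall factor = 1.00 M / (0.266 μM) = 3.7594 × 10^6
x = 3.7594 × 10^6 / 21571 = 174

174-fold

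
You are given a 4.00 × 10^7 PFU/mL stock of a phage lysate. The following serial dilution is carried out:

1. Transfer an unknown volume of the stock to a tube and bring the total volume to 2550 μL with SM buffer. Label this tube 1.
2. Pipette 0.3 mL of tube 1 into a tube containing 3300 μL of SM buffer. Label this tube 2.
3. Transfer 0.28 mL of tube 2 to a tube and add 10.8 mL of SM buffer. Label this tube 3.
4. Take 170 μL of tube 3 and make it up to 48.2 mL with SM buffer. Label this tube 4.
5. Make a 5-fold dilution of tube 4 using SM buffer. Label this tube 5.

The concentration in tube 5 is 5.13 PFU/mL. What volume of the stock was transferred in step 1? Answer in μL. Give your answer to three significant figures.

Step 1: v brought to 2550 μL → factor = 2550 μL/v
Step 2: 0.3 mL + 3300 μL = 3.6 mL total → factor 3.6/0.3 = 12
Step 3: 0.28 mL + 10.8 mL = 11.08 mL total → factor 11.08/0.28 = 39.571
Step 4: 170 μL brought to 48.2 mL → factor 48200/170 = 283.53
Step 5: 5-fold → factor 5
Product of known-step factors = 6.7318 × 10^5
Overall factor = 4.00 × 10^7 PFU/mL / (5.13 PFU/mL) = 7.7973 × 10^6
Step-1 factor = 7.7973 × 10^6 / 6.7318 × 10^5 = 11.583
v = 2550 μL / 11.583 = 220 μL

220 μL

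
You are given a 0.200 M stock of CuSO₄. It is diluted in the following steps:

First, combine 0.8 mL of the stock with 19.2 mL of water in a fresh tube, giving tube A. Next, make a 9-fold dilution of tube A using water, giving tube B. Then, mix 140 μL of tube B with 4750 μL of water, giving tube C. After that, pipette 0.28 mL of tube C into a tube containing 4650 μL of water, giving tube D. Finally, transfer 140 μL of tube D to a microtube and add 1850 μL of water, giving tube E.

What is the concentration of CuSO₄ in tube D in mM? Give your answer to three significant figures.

Step 1: 0.8 mL + 19.2 mL = 20 mL total → factor 20/0.8 = 25
Step 2: 9-fold → factor 9
Step 3: 140 μL + 4750 μL = 4890 μL total → factor 4890/140 = 34.929
Step 4: 0.28 mL + 4650 μL = 4.93 mL total → factor 4.93/0.28 = 17.607
Dilution factor through tube D = 25 × 9 × 34.929 × 17.607 = 1.3837 × 10^5
[tube D] = 0.200 M / 1.3837 × 10^5 = 1.445 × 10^-6 M = 0.00145 mM

0.00145 mM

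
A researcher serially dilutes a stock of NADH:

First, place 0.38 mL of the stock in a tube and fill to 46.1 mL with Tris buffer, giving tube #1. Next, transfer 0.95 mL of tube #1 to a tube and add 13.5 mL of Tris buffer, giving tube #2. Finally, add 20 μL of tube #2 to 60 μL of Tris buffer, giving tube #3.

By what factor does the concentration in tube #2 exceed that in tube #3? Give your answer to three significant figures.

4.00

Step 1: 0.38 mL brought to 46.1 mL → factor 46.1/0.38 = 121.32
Step 2: 0.95 mL + 13.5 mL = 14.45 mL total → factor 14.45/0.95 = 15.211
Step 3: 20 μL + 60 μL = 80 μL total → factor 80/20 = 4
Dilution factor to tube #2 = 1845.3; to tube #3 = 7381.1
[tube #2]/[tube #3] = (factor to tube #3)/(factor to tube #2) = 7381.1/1845.3 = 4.00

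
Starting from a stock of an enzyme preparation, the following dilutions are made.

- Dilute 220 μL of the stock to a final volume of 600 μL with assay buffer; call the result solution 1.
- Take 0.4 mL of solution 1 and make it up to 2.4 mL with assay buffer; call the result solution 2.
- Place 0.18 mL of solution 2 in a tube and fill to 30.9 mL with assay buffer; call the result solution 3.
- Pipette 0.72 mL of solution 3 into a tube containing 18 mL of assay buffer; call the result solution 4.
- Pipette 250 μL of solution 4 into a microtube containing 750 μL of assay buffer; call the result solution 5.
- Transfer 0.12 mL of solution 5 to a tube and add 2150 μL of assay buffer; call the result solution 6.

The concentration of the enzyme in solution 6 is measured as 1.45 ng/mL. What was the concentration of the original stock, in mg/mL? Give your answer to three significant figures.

Step 1: 220 μL brought to 600 μL → factor 600/220 = 2.7273
Step 2: 0.4 mL brought to 2.4 mL → factor 2.4/0.4 = 6
Step 3: 0.18 mL brought to 30.9 mL → factor 30.9/0.18 = 171.67
Step 4: 0.72 mL + 18 mL = 18.72 mL total → factor 18.72/0.72 = 26
Step 5: 250 μL + 750 μL = 1000 μL total → factor 1000/250 = 4
Step 6: 0.12 mL + 2150 μL = 2.27 mL total → factor 2.27/0.12 = 18.917
Overall dilution factor = 2.7273 × 6 × 171.67 × 26 × 4 × 18.917 = 5.5264 × 10^6
Stock = 1.45 ng/mL × 5.5264 × 10^6 = 8.013 × 10^6 ng/mL = 8.01 mg/mL

8.01 mg/mL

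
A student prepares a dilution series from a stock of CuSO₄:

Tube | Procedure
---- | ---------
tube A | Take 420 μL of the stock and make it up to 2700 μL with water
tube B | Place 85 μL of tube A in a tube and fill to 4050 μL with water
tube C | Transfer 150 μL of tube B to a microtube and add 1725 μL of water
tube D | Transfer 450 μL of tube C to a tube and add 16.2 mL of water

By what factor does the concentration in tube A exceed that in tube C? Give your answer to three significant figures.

Step 1: 420 μL brought to 2700 μL → factor 2700/420 = 6.4286
Step 2: 85 μL brought to 4050 μL → factor 4050/85 = 47.647
Step 3: 150 μL + 1725 μL = 1875 μL total → factor 1875/150 = 12.5
Dilution factor to tube A = 6.4286; to tube C = 3828.8
[tube A]/[tube C] = (factor to tube C)/(factor to tube A) = 3828.8/6.4286 = 596

596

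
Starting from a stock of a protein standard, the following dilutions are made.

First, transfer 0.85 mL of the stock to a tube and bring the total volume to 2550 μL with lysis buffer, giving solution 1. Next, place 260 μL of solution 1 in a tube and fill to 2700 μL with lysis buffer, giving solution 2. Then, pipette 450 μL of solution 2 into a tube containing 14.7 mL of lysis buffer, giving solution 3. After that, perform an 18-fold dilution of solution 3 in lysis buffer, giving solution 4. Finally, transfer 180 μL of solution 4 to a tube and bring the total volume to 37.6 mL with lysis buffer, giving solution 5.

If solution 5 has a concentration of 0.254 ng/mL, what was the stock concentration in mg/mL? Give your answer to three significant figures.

Step 1: 0.85 mL brought to 2550 μL → factor 2.55/0.85 = 3
Step 2: 260 μL brought to 2700 μL → factor 2700/260 = 10.385
Step 3: 450 μL + 14.7 mL = 15150 μL total → factor 15150/450 = 33.667
Step 4: 18-fold → factor 18
Step 5: 180 μL brought to 37.6 mL → factor 37600/180 = 208.89
Overall dilution factor = 3 × 10.385 × 33.667 × 18 × 208.89 = 3.9437 × 10^6
Stock = 0.254 ng/mL × 3.9437 × 10^6 = 1.002 × 10^6 ng/mL = 1.00 mg/mL

1.00 mg/mL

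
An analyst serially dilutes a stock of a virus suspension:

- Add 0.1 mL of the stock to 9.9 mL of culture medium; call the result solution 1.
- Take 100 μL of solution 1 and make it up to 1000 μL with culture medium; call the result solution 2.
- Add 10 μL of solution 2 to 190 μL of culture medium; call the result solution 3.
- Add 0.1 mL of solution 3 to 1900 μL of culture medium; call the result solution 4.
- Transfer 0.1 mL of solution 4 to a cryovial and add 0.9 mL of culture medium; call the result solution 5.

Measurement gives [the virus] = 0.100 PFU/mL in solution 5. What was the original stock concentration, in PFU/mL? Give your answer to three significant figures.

Step 1: 0.1 mL + 9.9 mL = 10 mL total → factor 10/0.1 = 100
Step 2: 100 μL brought to 1000 μL → factor 1000/100 = 10
Step 3: 10 μL + 190 μL = 200 μL total → factor 200/10 = 20
Step 4: 0.1 mL + 1900 μL = 2 mL total → factor 2/0.1 = 20
Step 5: 0.1 mL + 0.9 mL = 1 mL total → factor 1/0.1 = 10
Overall dilution factor = 100 × 10 × 20 × 20 × 10 = 4 × 10^6
Stock = 0.100 PFU/mL × 4 × 10^6 = 4.00 × 10^5 PFU/mL

4.00 × 10^5 PFU/mL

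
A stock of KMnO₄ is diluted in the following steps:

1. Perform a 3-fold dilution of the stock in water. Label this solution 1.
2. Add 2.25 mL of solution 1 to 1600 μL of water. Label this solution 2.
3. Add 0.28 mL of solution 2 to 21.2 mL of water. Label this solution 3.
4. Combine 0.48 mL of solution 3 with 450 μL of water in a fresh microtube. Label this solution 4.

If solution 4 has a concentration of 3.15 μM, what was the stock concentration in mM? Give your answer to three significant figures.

2.40 mM

Step 1: 3-fold → factor 3
Step 2: 2.25 mL + 1600 μL = 3.85 mL total → factor 3.85/2.25 = 1.7111
Step 3: 0.28 mL + 21.2 mL = 21.48 mL total → factor 21.48/0.28 = 76.714
Step 4: 0.48 mL + 450 μL = 0.93 mL total → factor 0.93/0.48 = 1.9375
Overall dilution factor = 3 × 1.7111 × 76.714 × 1.9375 = 762.99
Stock = 3.15 μM × 762.99 = 2403 μM = 2.40 mM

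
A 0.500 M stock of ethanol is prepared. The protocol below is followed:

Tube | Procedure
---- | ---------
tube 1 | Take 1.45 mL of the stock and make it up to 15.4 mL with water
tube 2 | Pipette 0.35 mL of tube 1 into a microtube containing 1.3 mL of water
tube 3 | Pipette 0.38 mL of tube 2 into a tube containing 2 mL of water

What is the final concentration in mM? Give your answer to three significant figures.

1.59 mM

Step 1: 1.45 mL brought to 15.4 mL → factor 15.4/1.45 = 10.621
Step 2: 0.35 mL + 1.3 mL = 1.65 mL total → factor 1.65/0.35 = 4.7143
Step 3: 0.38 mL + 2 mL = 2.38 mL total → factor 2.38/0.38 = 6.2632
Overall dilution factor = 10.621 × 4.7143 × 6.2632 = 313.59
Final = 0.500 M / 313.59 = 0.001594 M = 1.59 mM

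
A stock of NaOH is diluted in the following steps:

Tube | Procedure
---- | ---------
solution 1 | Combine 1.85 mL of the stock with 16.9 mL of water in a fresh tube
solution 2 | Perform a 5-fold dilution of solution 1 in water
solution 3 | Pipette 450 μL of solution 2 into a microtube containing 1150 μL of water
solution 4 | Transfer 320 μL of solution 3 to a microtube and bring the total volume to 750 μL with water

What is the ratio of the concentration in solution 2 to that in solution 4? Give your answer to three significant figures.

Step 1: 1.85 mL + 16.9 mL = 18.75 mL total → factor 18.75/1.85 = 10.135
Step 2: 5-fold → factor 5
Step 3: 450 μL + 1150 μL = 1600 μL total → factor 1600/450 = 3.5556
Step 4: 320 μL brought to 750 μL → factor 750/320 = 2.3438
Dilution factor to solution 2 = 50.676; to solution 4 = 422.3
[solution 2]/[solution 4] = (factor to solution 4)/(factor to solution 2) = 422.3/50.676 = 8.33

8.33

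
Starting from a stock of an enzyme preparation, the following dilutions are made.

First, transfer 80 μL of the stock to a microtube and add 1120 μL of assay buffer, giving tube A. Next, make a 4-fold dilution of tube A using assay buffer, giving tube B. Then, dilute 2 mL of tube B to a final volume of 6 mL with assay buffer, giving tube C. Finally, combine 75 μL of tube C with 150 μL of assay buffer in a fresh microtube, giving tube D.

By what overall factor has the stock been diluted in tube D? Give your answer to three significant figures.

540

Step 1: 80 μL + 1120 μL = 1200 μL total → factor 1200/80 = 15
Step 2: 4-fold → factor 4
Step 3: 2 mL brought to 6 mL → factor 6/2 = 3
Step 4: 75 μL + 150 μL = 225 μL total → factor 225/75 = 3
Overall dilution factor = 15 × 4 × 3 × 3 = 540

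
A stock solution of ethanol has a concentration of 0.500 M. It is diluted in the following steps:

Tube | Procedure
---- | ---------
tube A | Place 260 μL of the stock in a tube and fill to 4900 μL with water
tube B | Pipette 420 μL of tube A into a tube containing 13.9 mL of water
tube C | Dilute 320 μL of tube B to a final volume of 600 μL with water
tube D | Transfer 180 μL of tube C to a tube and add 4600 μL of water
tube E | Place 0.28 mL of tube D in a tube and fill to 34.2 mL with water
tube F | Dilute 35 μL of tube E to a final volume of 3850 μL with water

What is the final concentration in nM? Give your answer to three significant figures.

Step 1: 260 μL brought to 4900 μL → factor 4900/260 = 18.846
Step 2: 420 μL + 13.9 mL = 14320 μL total → factor 14320/420 = 34.095
Step 3: 320 μL brought to 600 μL → factor 600/320 = 1.875
Step 4: 180 μL + 4600 μL = 4780 μL total → factor 4780/180 = 26.556
Step 5: 0.28 mL brought to 34.2 mL → factor 34.2/0.28 = 122.14
Step 6: 35 μL brought to 3850 μL → factor 3850/35 = 110
Overall dilution factor = 18.846 × 34.095 × 1.875 × 26.556 × 122.14 × 110 = 4.2987 × 10^8
Final = 0.500 M / 4.2987 × 10^8 = 1.163 × 10^-9 M = 1.16 nM

1.16 nM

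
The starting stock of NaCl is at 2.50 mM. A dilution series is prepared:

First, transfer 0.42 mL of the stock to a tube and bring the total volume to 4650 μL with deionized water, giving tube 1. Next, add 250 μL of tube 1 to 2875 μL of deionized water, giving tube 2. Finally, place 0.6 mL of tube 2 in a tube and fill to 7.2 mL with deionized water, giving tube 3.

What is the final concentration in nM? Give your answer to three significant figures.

Step 1: 0.42 mL brought to 4650 μL → factor 4.65/0.42 = 11.071
Step 2: 250 μL + 2875 μL = 3125 μL total → factor 3125/250 = 12.5
Step 3: 0.6 mL brought to 7.2 mL → factor 7.2/0.6 = 12
Overall dilution factor = 11.071 × 12.5 × 12 = 1660.7
Final = 2.50 mM / 1660.7 = 0.001505 mM = 1.51 × 10^3 nM

1.51 × 10^3 nM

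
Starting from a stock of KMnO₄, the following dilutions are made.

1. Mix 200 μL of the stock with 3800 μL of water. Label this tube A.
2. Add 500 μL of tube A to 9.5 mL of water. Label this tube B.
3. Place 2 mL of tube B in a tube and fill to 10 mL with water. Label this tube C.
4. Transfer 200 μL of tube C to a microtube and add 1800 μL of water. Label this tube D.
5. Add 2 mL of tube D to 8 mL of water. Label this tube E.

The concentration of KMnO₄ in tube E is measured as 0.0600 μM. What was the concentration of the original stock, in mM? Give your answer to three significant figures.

6.00 mM

Step 1: 200 μL + 3800 μL = 4000 μL total → factor 4000/200 = 20
Step 2: 500 μL + 9.5 mL = 10000 μL total → factor 10000/500 = 20
Step 3: 2 mL brought to 10 mL → factor 10/2 = 5
Step 4: 200 μL + 1800 μL = 2000 μL total → factor 2000/200 = 10
Step 5: 2 mL + 8 mL = 10 mL total → factor 10/2 = 5
Overall dilution factor = 20 × 20 × 5 × 10 × 5 = 1 × 10^5
Stock = 0.0600 μM × 1 × 10^5 = 6000 μM = 6.00 mM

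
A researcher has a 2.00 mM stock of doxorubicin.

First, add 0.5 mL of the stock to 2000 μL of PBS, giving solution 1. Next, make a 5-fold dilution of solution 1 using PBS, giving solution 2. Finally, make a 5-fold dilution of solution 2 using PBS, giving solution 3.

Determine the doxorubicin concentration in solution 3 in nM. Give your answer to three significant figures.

Step 1: 0.5 mL + 2000 μL = 2.5 mL total → factor 2.5/0.5 = 5
Step 2: 5-fold → factor 5
Step 3: 5-fold → factor 5
Overall dilution factor = 5 × 5 × 5 = 125
Final = 2.00 mM / 125 = 0.01600 mM = 1.60 × 10^4 nM

1.60 × 10^4 nM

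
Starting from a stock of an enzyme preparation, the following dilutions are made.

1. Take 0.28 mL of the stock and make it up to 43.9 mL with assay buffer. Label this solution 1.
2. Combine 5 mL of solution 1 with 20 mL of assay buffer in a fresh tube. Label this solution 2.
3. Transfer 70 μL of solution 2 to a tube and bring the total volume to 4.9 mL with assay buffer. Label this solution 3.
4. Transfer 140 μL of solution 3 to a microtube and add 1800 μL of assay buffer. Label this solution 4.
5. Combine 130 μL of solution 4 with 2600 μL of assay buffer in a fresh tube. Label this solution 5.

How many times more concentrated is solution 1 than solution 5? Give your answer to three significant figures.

1.02 × 10^5

Step 1: 0.28 mL brought to 43.9 mL → factor 43.9/0.28 = 156.79
Step 2: 5 mL + 20 mL = 25 mL total → factor 25/5 = 5
Step 3: 70 μL brought to 4.9 mL → factor 4900/70 = 70
Step 4: 140 μL + 1800 μL = 1940 μL total → factor 1940/140 = 13.857
Step 5: 130 μL + 2600 μL = 2730 μL total → factor 2730/130 = 21
Dilution factor to solution 1 = 156.79; to solution 5 = 1.5969 × 10^7
[solution 1]/[solution 5] = (factor to solution 5)/(factor to solution 1) = 1.5969 × 10^7/156.79 = 1.02 × 10^5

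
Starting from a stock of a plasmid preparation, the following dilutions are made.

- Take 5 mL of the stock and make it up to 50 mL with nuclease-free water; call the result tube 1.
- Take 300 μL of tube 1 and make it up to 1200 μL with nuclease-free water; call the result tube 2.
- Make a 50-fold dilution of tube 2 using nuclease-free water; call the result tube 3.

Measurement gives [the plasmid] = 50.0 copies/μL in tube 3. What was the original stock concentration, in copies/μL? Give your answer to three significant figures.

1.00 × 10^5 copies/μL

Step 1: 5 mL brought to 50 mL → factor 50/5 = 10
Step 2: 300 μL brought to 1200 μL → factor 1200/300 = 4
Step 3: 50-fold → factor 50
Overall dilution factor = 10 × 4 × 50 = 2000
Stock = 50.0 copies/μL × 2000 = 1.00 × 10^5 copies/μL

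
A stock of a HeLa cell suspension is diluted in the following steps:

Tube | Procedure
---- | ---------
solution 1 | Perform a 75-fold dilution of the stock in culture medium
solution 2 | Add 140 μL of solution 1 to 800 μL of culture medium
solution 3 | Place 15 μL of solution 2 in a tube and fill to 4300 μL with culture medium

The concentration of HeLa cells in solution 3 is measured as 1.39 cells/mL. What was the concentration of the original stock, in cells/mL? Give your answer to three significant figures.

Step 1: 75-fold → factor 75
Step 2: 140 μL + 800 μL = 940 μL total → factor 940/140 = 6.7143
Step 3: 15 μL brought to 4300 μL → factor 4300/15 = 286.67
Overall dilution factor = 75 × 6.7143 × 286.67 = 1.4436 × 10^5
Stock = 1.39 cells/mL × 1.4436 × 10^5 = 2.01 × 10^5 cells/mL

2.01 × 10^5 cells/mL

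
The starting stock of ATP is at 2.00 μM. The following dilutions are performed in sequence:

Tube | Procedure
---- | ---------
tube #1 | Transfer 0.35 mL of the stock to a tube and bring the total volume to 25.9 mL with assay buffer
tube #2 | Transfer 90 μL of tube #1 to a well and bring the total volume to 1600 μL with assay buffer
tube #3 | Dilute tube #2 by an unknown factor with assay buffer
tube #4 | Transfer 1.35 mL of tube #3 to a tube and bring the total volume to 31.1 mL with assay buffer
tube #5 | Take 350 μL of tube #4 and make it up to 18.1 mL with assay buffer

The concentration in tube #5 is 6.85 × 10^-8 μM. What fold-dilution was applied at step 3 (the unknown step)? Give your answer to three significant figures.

Step 1: 0.35 mL brought to 25.9 mL → factor 25.9/0.35 = 74
Step 2: 90 μL brought to 1600 μL → factor 1600/90 = 17.778
Step 3: unknown factor x
Step 4: 1.35 mL brought to 31.1 mL → factor 31.1/1.35 = 23.037
Step 5: 350 μL brought to 18.1 mL → factor 18100/350 = 51.714
Product of known-step factors = 1.5673 × 10^6
Overall factor = 2.00 μM / (6.85 × 10^-8 μM) = 2.9197 × 10^7
x = 2.9197 × 10^7 / 1.5673 × 10^6 = 18.6

18.6-fold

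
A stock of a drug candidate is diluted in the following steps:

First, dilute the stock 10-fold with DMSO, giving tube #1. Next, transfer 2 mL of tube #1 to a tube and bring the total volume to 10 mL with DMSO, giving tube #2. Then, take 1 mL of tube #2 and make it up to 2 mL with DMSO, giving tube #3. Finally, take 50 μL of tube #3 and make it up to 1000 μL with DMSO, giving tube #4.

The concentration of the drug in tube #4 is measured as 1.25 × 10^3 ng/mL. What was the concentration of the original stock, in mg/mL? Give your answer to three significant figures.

2.50 mg/mL

Step 1: 10-fold → factor 10
Step 2: 2 mL brought to 10 mL → factor 10/2 = 5
Step 3: 1 mL brought to 2 mL → factor 2/1 = 2
Step 4: 50 μL brought to 1000 μL → factor 1000/50 = 20
Overall dilution factor = 10 × 5 × 2 × 20 = 2000
Stock = 1.25 × 10^3 ng/mL × 2000 = 2.500 × 10^6 ng/mL = 2.50 mg/mL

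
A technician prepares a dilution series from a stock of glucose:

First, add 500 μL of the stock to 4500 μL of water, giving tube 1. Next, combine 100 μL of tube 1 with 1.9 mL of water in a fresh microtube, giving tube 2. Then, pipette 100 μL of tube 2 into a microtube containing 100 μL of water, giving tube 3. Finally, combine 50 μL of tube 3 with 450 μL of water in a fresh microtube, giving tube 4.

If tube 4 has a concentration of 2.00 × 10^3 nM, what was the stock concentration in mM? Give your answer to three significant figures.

Step 1: 500 μL + 4500 μL = 5000 μL total → factor 5000/500 = 10
Step 2: 100 μL + 1.9 mL = 2000 μL total → factor 2000/100 = 20
Step 3: 100 μL + 100 μL = 200 μL total → factor 200/100 = 2
Step 4: 50 μL + 450 μL = 500 μL total → factor 500/50 = 10
Overall dilution factor = 10 × 20 × 2 × 10 = 4000
Stock = 2.00 × 10^3 nM × 4000 = 8.000 × 10^6 nM = 8.00 mM

8.00 mM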